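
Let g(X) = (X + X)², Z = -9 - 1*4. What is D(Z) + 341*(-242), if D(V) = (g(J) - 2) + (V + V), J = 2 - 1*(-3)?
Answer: -82450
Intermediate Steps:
J = 5 (J = 2 + 3 = 5)
Z = -13 (Z = -9 - 4 = -13)
g(X) = 4*X² (g(X) = (2*X)² = 4*X²)
D(V) = 98 + 2*V (D(V) = (4*5² - 2) + (V + V) = (4*25 - 2) + 2*V = (100 - 2) + 2*V = 98 + 2*V)
D(Z) + 341*(-242) = (98 + 2*(-13)) + 341*(-242) = (98 - 26) - 82522 = 72 - 82522 = -82450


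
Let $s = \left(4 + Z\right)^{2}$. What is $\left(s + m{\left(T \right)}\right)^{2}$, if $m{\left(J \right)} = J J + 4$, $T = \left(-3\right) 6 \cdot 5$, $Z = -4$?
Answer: $65674816$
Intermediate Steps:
$T = -90$ ($T = \left(-18\right) 5 = -90$)
$m{\left(J \right)} = 4 + J^{2}$ ($m{\left(J \right)} = J^{2} + 4 = 4 + J^{2}$)
$s = 0$ ($s = \left(4 - 4\right)^{2} = 0^{2} = 0$)
$\left(s + m{\left(T \right)}\right)^{2} = \left(0 + \left(4 + \left(-90\right)^{2}\right)\right)^{2} = \left(0 + \left(4 + 8100\right)\right)^{2} = \left(0 + 8104\right)^{2} = 8104^{2} = 65674816$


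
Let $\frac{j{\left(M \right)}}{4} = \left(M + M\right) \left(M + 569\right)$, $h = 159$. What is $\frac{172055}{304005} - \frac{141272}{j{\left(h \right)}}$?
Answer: $\frac{74601467}{180457368} \approx 0.4134$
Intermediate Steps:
$j{\left(M \right)} = 8 M \left(569 + M\right)$ ($j{\left(M \right)} = 4 \left(M + M\right) \left(M + 569\right) = 4 \cdot 2 M \left(569 + M\right) = 8 M \left(569 + M\right)$)
$\frac{172055}{304005} - \frac{141272}{j{\left(h \right)}} = \frac{172055}{304005} - \frac{141272}{8 \cdot 159 \left(569 + 159\right)} = 172055 \cdot \frac{1}{304005} - \frac{141272}{8 \cdot 159 \cdot 728} = \frac{2647}{4677} - \frac{141272}{926016} = \frac{2647}{4677} - \frac{17659}{115752} = \frac{74601467}{180457368}$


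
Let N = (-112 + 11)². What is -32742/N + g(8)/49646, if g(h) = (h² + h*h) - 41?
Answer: -1624621845/506438846 ≈ -3.2079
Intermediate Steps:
N = 10201 (N = (-101)² = 10201)
g(h) = -41 + 2*h² (g(h) = (h² + h²) - 41 = 2*h² - 41 = -41 + 2*h²)
-32742/N + g(8)/49646 = -32742/10201 + (-41 + 2*8²)/49646 = -32742*1/10201 + (-41 + 2*64)*(1/49646) = -32742/10201 + (-41 + 128)*(1/49646) = -32742/10201 + 87*(1/49646) = -32742/10201 + 87/49646 = -1624621845/506438846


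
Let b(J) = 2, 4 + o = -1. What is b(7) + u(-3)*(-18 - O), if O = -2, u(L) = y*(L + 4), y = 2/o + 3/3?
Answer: -38/5 ≈ -7.6000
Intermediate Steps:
o = -5 (o = -4 - 1 = -5)
y = 3/5 (y = 2/(-5) + 3/3 = 2*(-1/5) + 3*(1/3) = -2/5 + 1 = 3/5 ≈ 0.60000)
u(L) = 12/5 + 3*L/5 (u(L) = 3*(L + 4)/5 = 3*(4 + L)/5 = 12/5 + 3*L/5)
b(7) + u(-3)*(-18 - O) = 2 + (12/5 + (3/5)*(-3))*(-18 - 1*(-2)) = 2 + (12/5 - 9/5)*(-18 + 2) = 2 + (3/5)*(-16) = 2 - 48/5 = -38/5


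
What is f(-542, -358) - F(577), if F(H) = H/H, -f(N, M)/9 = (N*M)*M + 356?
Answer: 625180787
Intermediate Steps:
f(N, M) = -3204 - 9*N*M² (f(N, M) = -9*((N*M)*M + 356) = -9*((M*N)*M + 356) = -9*(N*M² + 356) = -9*(356 + N*M²) = -3204 - 9*N*M²)
F(H) = 1
f(-542, -358) - F(577) = (-3204 - 9*(-542)*(-358)²) - 1*1 = (-3204 - 9*(-542)*128164) - 1 = (-3204 + 625183992) - 1 = 625180788 - 1 = 625180787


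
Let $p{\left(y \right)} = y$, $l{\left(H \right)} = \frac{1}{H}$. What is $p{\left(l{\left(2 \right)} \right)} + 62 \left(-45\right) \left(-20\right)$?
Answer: $\frac{111601}{2} \approx 55801.0$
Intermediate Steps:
$p{\left(l{\left(2 \right)} \right)} + 62 \left(-45\right) \left(-20\right) = \frac{1}{2} + 62 \left(-45\right) \left(-20\right) = \frac{1}{2} - -55800 = \frac{1}{2} + 55800 = \frac{111601}{2}$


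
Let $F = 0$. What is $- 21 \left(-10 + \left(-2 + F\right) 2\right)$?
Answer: $294$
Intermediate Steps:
$- 21 \left(-10 + \left(-2 + F\right) 2\right) = - 21 \left(-10 + \left(-2 + 0\right) 2\right) = - 21 \left(-10 - 4\right) = \left(-21\right) \left(-14\right) = 294$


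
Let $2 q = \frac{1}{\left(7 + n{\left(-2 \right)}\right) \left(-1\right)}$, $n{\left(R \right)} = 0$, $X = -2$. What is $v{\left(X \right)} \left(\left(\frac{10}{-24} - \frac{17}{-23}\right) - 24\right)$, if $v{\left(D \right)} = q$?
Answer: $\frac{6535}{3864} \approx 1.6913$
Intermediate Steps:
$q = - \frac{1}{14}$ ($q = \frac{\frac{1}{7 + 0} \frac{1}{-1}}{2} = \frac{\frac{1}{7} \left(-1\right)}{2} = \frac{1}{2} \left(- \frac{1}{7}\right) = - \frac{1}{14} \approx -0.071429$)
$v{\left(D \right)} = - \frac{1}{14}$
$v{\left(X \right)} \left(\left(\frac{10}{-24} - \frac{17}{-23}\right) - 24\right) = - \frac{\left(\frac{10}{-24} - \frac{17}{-23}\right) - 24}{14} = - \frac{\left(10 \left(- \frac{1}{24}\right) - - \frac{17}{23}\right) - 24}{14} = - \frac{\left(- \frac{5}{12} + \frac{17}{23}\right) - 24}{14} = - \frac{\frac{89}{276} - 24}{14} = \left(- \frac{1}{14}\right) \left(- \frac{6535}{276}\right) = \frac{6535}{3864}$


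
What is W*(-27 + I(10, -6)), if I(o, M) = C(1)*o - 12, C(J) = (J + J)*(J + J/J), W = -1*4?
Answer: -4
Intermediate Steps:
W = -4
C(J) = 2*J*(1 + J) (C(J) = (2*J)*(J + 1) = (2*J)*(1 + J) = 2*J*(1 + J))
I(o, M) = -12 + 4*o (I(o, M) = (2*1*(1 + 1))*o - 12 = (2*1*2)*o - 12 = 4*o - 12 = -12 + 4*o)
W*(-27 + I(10, -6)) = -4*(-27 + (-12 + 4*10)) = -4*(-27 + (-12 + 40)) = -4*(-27 + 28) = -4*1 = -4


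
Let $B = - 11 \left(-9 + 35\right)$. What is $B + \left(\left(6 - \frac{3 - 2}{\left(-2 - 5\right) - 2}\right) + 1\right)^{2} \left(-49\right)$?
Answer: $- \frac{223870}{81} \approx -2763.8$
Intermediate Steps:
$B = -286$ ($B = \left(-11\right) 26 = -286$)
$B + \left(\left(6 - \frac{3 - 2}{\left(-2 - 5\right) - 2}\right) + 1\right)^{2} \left(-49\right) = -286 + \left(\left(6 - \frac{3 - 2}{\left(-2 - 5\right) - 2}\right) + 1\right)^{2} \left(-49\right) = -286 + \left(\left(6 - 1 \frac{1}{-7 - 2}\right) + 1\right)^{2} \left(-49\right) = -286 + \left(\left(6 - 1 \frac{1}{-9}\right) + 1\right)^{2} \left(-49\right) = -286 + \left(\left(6 - 1 \left(- \frac{1}{9}\right)\right) + 1\right)^{2} \left(-49\right) = -286 + \left(\left(6 - - \frac{1}{9}\right) + 1\right)^{2} \left(-49\right) = -286 + \left(\left(6 + \frac{1}{9}\right) + 1\right)^{2} \left(-49\right) = -286 + \left(\frac{55}{9} + 1\right)^{2} \left(-49\right) = -286 + \left(\frac{64}{9}\right)^{2} \left(-49\right) = -286 + \frac{4096}{81} \left(-49\right) = -286 - \frac{200704}{81} = - \frac{223870}{81}$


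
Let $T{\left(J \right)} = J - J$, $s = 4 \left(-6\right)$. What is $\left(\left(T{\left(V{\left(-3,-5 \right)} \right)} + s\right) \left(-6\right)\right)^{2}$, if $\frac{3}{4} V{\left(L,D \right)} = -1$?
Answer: $20736$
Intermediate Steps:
$V{\left(L,D \right)} = - \frac{4}{3}$ ($V{\left(L,D \right)} = \frac{4}{3} \left(-1\right) = - \frac{4}{3}$)
$s = -24$
$T{\left(J \right)} = 0$
$\left(\left(T{\left(V{\left(-3,-5 \right)} \right)} + s\right) \left(-6\right)\right)^{2} = \left(\left(0 - 24\right) \left(-6\right)\right)^{2} = \left(\left(-24\right) \left(-6\right)\right)^{2} = 144^{2} = 20736$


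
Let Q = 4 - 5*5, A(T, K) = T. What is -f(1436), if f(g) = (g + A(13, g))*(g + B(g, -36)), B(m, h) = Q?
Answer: -2050335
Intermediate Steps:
Q = -21 (Q = 4 - 25 = -21)
B(m, h) = -21
f(g) = (-21 + g)*(13 + g) (f(g) = (g + 13)*(g - 21) = (13 + g)*(-21 + g) = (-21 + g)*(13 + g))
-f(1436) = -(-273 + 1436² - 8*1436) = -(-273 + 2062096 - 11488) = -1*2050335 = -2050335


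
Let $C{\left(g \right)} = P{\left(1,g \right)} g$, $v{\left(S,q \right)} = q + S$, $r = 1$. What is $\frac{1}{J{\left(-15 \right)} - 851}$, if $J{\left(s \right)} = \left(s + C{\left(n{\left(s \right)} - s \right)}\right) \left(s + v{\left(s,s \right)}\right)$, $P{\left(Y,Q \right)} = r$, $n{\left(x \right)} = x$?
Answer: $- \frac{1}{176} \approx -0.0056818$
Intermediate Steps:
$P{\left(Y,Q \right)} = 1$
$v{\left(S,q \right)} = S + q$
$C{\left(g \right)} = g$ ($C{\left(g \right)} = 1 g = g$)
$J{\left(s \right)} = 3 s^{2}$ ($J{\left(s \right)} = \left(s + \left(s - s\right)\right) \left(s + \left(s + s\right)\right) = \left(s + 0\right) \left(s + 2 s\right) = s 3 s = 3 s^{2}$)
$\frac{1}{J{\left(-15 \right)} - 851} = \frac{1}{3 \left(-15\right)^{2} - 851} = \frac{1}{3 \cdot 225 - 851} = \frac{1}{675 - 851} = \frac{1}{-176} = - \frac{1}{176}$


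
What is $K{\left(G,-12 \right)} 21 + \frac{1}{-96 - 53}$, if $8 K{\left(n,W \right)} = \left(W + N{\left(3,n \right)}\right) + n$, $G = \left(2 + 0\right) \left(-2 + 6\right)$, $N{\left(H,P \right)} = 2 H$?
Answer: $\frac{3125}{596} \approx 5.2433$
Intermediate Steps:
$G = 8$ ($G = 2 \cdot 4 = 8$)
$K{\left(n,W \right)} = \frac{3}{4} + \frac{W}{8} + \frac{n}{8}$ ($K{\left(n,W \right)} = \frac{\left(W + 2 \cdot 3\right) + n}{8} = \frac{\left(W + 6\right) + n}{8} = \frac{\left(6 + W\right) + n}{8} = \frac{6 + W + n}{8} = \frac{3}{4} + \frac{W}{8} + \frac{n}{8}$)
$K{\left(G,-12 \right)} 21 + \frac{1}{-96 - 53} = \left(\frac{3}{4} + \frac{1}{8} \left(-12\right) + \frac{1}{8} \cdot 8\right) 21 + \frac{1}{-96 - 53} = \left(\frac{3}{4} - \frac{3}{2} + 1\right) 21 + \frac{1}{-149} = \frac{1}{4} \cdot 21 - \frac{1}{149} = \frac{21}{4} - \frac{1}{149} = \frac{3125}{596}$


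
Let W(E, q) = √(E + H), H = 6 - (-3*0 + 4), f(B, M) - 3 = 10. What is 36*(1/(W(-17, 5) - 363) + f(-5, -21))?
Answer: 5138487/10982 - 3*I*√15/10982 ≈ 467.9 - 0.001058*I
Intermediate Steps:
f(B, M) = 13 (f(B, M) = 3 + 10 = 13)
H = 2 (H = 6 - (0 + 4) = 6 - 1*4 = 6 - 4 = 2)
W(E, q) = √(2 + E) (W(E, q) = √(E + 2) = √(2 + E))
36*(1/(W(-17, 5) - 363) + f(-5, -21)) = 36*(1/(√(2 - 17) - 363) + 13) = 36*(1/(√(-15) - 363) + 13) = 36*(1/(I*√15 - 363) + 13) = 36*(1/(-363 + I*√15) + 13) = 36*(13 + 1/(-363 + I*√15)) = 468 + 36/(-363 + I*√15)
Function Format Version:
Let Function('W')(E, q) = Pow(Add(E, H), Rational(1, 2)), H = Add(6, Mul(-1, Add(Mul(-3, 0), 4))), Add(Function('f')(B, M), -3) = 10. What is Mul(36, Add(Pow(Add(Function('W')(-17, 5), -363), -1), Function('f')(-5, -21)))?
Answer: Add(Rational(5138487, 10982), Mul(Rational(-3, 10982), I, Pow(15, Rational(1, 2)))) ≈ Add(467.90, Mul(-0.0010580, I))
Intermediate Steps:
Function('f')(B, M) = 13 (Function('f')(B, M) = Add(3, 10) = 13)
H = 2 (H = Add(6, Mul(-1, Add(0, 4))) = Add(6, Mul(-1, 4)) = Add(6, -4) = 2)
Function('W')(E, q) = Pow(Add(2, E), Rational(1, 2)) (Function('W')(E, q) = Pow(Add(E, 2), Rational(1, 2)) = Pow(Add(2, E), Rational(1, 2)))
Mul(36, Add(Pow(Add(Function('W')(-17, 5), -363), -1), Function('f')(-5, -21))) = Mul(36, Add(Pow(Add(Pow(Add(2, -17), Rational(1, 2)), -363), -1), 13)) = Mul(36, Add(Pow(Add(Pow(-15, Rational(1, 2)), -363), -1), 13)) = Mul(36, Add(Pow(Add(Mul(I, Pow(15, Rational(1, 2))), -363), -1), 13)) = Mul(36, Add(Pow(Add(-363, Mul(I, Pow(15, Rational(1, 2)))), -1), 13)) = Mul(36, Add(13, Pow(Add(-363, Mul(I, Pow(15, Rational(1, 2)))), -1))) = Add(468, Mul(36, Pow(Add(-363, Mul(I, Pow(15, Rational(1, 2)))), -1)))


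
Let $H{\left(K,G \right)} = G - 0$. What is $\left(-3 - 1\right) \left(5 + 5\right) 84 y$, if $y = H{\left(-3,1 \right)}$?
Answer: $-3360$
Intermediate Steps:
$H{\left(K,G \right)} = G$ ($H{\left(K,G \right)} = G + 0 = G$)
$y = 1$
$\left(-3 - 1\right) \left(5 + 5\right) 84 y = \left(-3 - 1\right) \left(5 + 5\right) 84 \cdot 1 = \left(-4\right) 10 \cdot 84 \cdot 1 = \left(-40\right) 84 \cdot 1 = \left(-3360\right) 1 = -3360$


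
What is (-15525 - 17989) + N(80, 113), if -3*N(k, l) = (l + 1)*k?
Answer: -36554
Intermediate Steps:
N(k, l) = -k*(1 + l)/3 (N(k, l) = -(l + 1)*k/3 = -(1 + l)*k/3 = -k*(1 + l)/3)
(-15525 - 17989) + N(80, 113) = (-15525 - 17989) - ⅓*80*(1 + 113) = -33514 - ⅓*80*114 = -33514 - 3040 = -36554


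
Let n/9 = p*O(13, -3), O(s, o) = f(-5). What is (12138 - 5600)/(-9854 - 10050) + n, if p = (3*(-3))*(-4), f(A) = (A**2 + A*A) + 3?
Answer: 170892475/9952 ≈ 17172.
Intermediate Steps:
f(A) = 3 + 2*A**2 (f(A) = (A**2 + A**2) + 3 = 2*A**2 + 3 = 3 + 2*A**2)
O(s, o) = 53 (O(s, o) = 3 + 2*(-5)**2 = 3 + 2*25 = 3 + 50 = 53)
p = 36 (p = -9*(-4) = 36)
n = 17172 (n = 9*(36*53) = 9*1908 = 17172)
(12138 - 5600)/(-9854 - 10050) + n = (12138 - 5600)/(-9854 - 10050) + 17172 = 6538/(-19904) + 17172 = 6538*(-1/19904) + 17172 = -3269/9952 + 17172 = 170892475/9952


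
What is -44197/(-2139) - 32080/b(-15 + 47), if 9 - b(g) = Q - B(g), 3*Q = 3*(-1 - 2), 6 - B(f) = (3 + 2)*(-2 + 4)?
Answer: -8533193/2139 ≈ -3989.3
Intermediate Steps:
B(f) = -4 (B(f) = 6 - (3 + 2)*(-2 + 4) = 6 - 5*2 = 6 - 1*10 = 6 - 10 = -4)
Q = -3 (Q = (3*(-1 - 2))/3 = (3*(-3))/3 = (⅓)*(-9) = -3)
b(g) = 8 (b(g) = 9 - (-3 - 1*(-4)) = 9 - (-3 + 4) = 9 - 1*1 = 9 - 1 = 8)
-44197/(-2139) - 32080/b(-15 + 47) = -44197/(-2139) - 32080/8 = -44197*(-1/2139) - 32080*⅛ = 44197/2139 - 4010 = -8533193/2139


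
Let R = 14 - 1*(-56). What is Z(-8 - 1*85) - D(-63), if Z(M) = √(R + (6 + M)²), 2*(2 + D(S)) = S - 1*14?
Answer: 81/2 + √7639 ≈ 127.90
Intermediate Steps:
D(S) = -9 + S/2 (D(S) = -2 + (S - 1*14)/2 = -2 + (S - 14)/2 = -2 + (-14 + S)/2 = -2 + (-7 + S/2) = -9 + S/2)
R = 70 (R = 14 + 56 = 70)
Z(M) = √(70 + (6 + M)²)
Z(-8 - 1*85) - D(-63) = √(70 + (6 + (-8 - 1*85))²) - (-9 + (½)*(-63)) = √(70 + (6 + (-8 - 85))²) - (-9 - 63/2) = √(70 + (6 - 93)²) - 1*(-81/2) = √(70 + (-87)²) + 81/2 = √(70 + 7569) + 81/2 = √7639 + 81/2 = 81/2 + √7639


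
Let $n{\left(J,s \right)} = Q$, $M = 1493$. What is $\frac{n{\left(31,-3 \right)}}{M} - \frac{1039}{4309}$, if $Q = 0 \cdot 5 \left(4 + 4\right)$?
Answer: $- \frac{1039}{4309} \approx -0.24112$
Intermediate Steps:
$Q = 0$ ($Q = 0 \cdot 8 = 0$)
$n{\left(J,s \right)} = 0$
$\frac{n{\left(31,-3 \right)}}{M} - \frac{1039}{4309} = \frac{0}{1493} - \frac{1039}{4309} = 0 \cdot \frac{1}{1493} - \frac{1039}{4309} = 0 - \frac{1039}{4309} = - \frac{1039}{4309}$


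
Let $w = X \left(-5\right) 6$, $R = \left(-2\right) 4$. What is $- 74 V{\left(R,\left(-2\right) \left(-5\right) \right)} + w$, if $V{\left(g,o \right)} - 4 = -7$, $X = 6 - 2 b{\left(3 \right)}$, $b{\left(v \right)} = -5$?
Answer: $-258$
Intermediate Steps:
$X = 16$ ($X = 6 - -10 = 6 + 10 = 16$)
$R = -8$
$V{\left(g,o \right)} = -3$ ($V{\left(g,o \right)} = 4 - 7 = -3$)
$w = -480$ ($w = 16 \left(-5\right) 6 = \left(-80\right) 6 = -480$)
$- 74 V{\left(R,\left(-2\right) \left(-5\right) \right)} + w = \left(-74\right) \left(-3\right) - 480 = 222 - 480 = -258$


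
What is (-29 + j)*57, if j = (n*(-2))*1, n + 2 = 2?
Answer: -1653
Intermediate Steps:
n = 0 (n = -2 + 2 = 0)
j = 0 (j = (0*(-2))*1 = 0*1 = 0)
(-29 + j)*57 = (-29 + 0)*57 = -29*57 = -1653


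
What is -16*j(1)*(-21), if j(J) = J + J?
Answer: 672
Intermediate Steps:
j(J) = 2*J
-16*j(1)*(-21) = -32*(-21) = 672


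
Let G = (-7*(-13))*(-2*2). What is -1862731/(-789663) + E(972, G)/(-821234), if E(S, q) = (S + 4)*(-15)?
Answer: 770649348187/324249052071 ≈ 2.3767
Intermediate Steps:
G = -364 (G = 91*(-4) = -364)
E(S, q) = -60 - 15*S (E(S, q) = (4 + S)*(-15) = -60 - 15*S)
-1862731/(-789663) + E(972, G)/(-821234) = -1862731/(-789663) + (-60 - 15*972)/(-821234) = -1862731*(-1/789663) + (-60 - 14580)*(-1/821234) = 1862731/789663 - 14640*(-1/821234) = 1862731/789663 + 7320/410617 = 770649348187/324249052071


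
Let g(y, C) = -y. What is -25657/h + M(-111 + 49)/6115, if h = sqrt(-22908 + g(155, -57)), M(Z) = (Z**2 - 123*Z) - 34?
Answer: 11436/6115 + 25657*I*sqrt(23063)/23063 ≈ 1.8702 + 168.95*I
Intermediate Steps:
M(Z) = -34 + Z**2 - 123*Z
h = I*sqrt(23063) (h = sqrt(-22908 - 1*155) = sqrt(-22908 - 155) = sqrt(-23063) = I*sqrt(23063) ≈ 151.86*I)
-25657/h + M(-111 + 49)/6115 = -25657*(-I*sqrt(23063)/23063) + (-34 + (-111 + 49)**2 - 123*(-111 + 49))/6115 = -(-25657)*I*sqrt(23063)/23063 + (-34 + (-62)**2 - 123*(-62))*(1/6115) = 25657*I*sqrt(23063)/23063 + (-34 + 3844 + 7626)*(1/6115) = 25657*I*sqrt(23063)/23063 + 11436*(1/6115) = 25657*I*sqrt(23063)/23063 + 11436/6115 = 11436/6115 + 25657*I*sqrt(23063)/23063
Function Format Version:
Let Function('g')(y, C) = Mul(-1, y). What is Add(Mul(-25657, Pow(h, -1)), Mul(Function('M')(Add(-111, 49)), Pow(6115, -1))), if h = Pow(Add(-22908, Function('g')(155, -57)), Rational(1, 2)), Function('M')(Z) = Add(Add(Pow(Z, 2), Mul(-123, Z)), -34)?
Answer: Add(Rational(11436, 6115), Mul(Rational(25657, 23063), I, Pow(23063, Rational(1, 2)))) ≈ Add(1.8702, Mul(168.95, I))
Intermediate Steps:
Function('M')(Z) = Add(-34, Pow(Z, 2), Mul(-123, Z))
h = Mul(I, Pow(23063, Rational(1, 2))) (h = Pow(Add(-22908, Mul(-1, 155)), Rational(1, 2)) = Pow(Add(-22908, -155), Rational(1, 2)) = Pow(-23063, Rational(1, 2)) = Mul(I, Pow(23063, Rational(1, 2))) ≈ Mul(151.86, I))
Add(Mul(-25657, Pow(h, -1)), Mul(Function('M')(Add(-111, 49)), Pow(6115, -1))) = Add(Mul(-25657, Pow(Mul(I, Pow(23063, Rational(1, 2))), -1)), Mul(Add(-34, Pow(Add(-111, 49), 2), Mul(-123, Add(-111, 49))), Pow(6115, -1))) = Add(Mul(-25657, Mul(Rational(-1, 23063), I, Pow(23063, Rational(1, 2)))), Mul(Add(-34, Pow(-62, 2), Mul(-123, -62)), Rational(1, 6115))) = Add(Mul(Rational(25657, 23063), I, Pow(23063, Rational(1, 2))), Mul(Add(-34, 3844, 7626), Rational(1, 6115))) = Add(Mul(Rational(25657, 23063), I, Pow(23063, Rational(1, 2))), Mul(11436, Rational(1, 6115))) = Add(Mul(Rational(25657, 23063), I, Pow(23063, Rational(1, 2))), Rational(11436, 6115)) = Add(Rational(11436, 6115), Mul(Rational(25657, 23063), I, Pow(23063, Rational(1, 2))))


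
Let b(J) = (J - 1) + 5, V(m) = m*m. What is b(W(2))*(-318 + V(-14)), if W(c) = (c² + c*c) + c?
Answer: -1708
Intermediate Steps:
V(m) = m²
W(c) = c + 2*c² (W(c) = (c² + c²) + c = 2*c² + c = c + 2*c²)
b(J) = 4 + J (b(J) = (-1 + J) + 5 = 4 + J)
b(W(2))*(-318 + V(-14)) = (4 + 2*(1 + 2*2))*(-318 + (-14)²) = (4 + 2*(1 + 4))*(-318 + 196) = (4 + 2*5)*(-122) = (4 + 10)*(-122) = 14*(-122) = -1708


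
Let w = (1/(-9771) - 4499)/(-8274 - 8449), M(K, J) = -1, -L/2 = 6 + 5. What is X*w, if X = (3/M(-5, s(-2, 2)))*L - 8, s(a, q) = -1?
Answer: 2549664340/163400433 ≈ 15.604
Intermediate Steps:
L = -22 (L = -2*(6 + 5) = -2*11 = -22)
w = 43959730/163400433 (w = (-1/9771 - 4499)/(-16723) = -43959730/9771*(-1/16723) = 43959730/163400433 ≈ 0.26903)
X = 58 (X = (3/(-1))*(-22) - 8 = (3*(-1))*(-22) - 8 = -3*(-22) - 8 = 66 - 8 = 58)
X*w = 58*(43959730/163400433) = 2549664340/163400433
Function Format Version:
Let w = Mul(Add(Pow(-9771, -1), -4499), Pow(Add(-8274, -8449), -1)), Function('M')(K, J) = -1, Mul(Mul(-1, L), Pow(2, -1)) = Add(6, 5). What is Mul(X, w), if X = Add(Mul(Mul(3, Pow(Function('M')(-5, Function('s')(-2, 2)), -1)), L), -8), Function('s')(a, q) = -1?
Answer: Rational(2549664340, 163400433) ≈ 15.604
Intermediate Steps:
L = -22 (L = Mul(-2, Add(6, 5)) = Mul(-2, 11) = -22)
w = Rational(43959730, 163400433) (w = Mul(Add(Rational(-1, 9771), -4499), Pow(-16723, -1)) = Mul(Rational(-43959730, 9771), Rational(-1, 16723)) = Rational(43959730, 163400433) ≈ 0.26903)
X = 58 (X = Add(Mul(Mul(3, Pow(-1, -1)), -22), -8) = Add(Mul(Mul(3, -1), -22), -8) = Add(Mul(-3, -22), -8) = Add(66, -8) = 58)
Mul(X, w) = Mul(58, Rational(43959730, 163400433)) = Rational(2549664340, 163400433)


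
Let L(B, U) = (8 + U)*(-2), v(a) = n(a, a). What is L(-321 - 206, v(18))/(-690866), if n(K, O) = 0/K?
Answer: 8/345433 ≈ 2.3159e-5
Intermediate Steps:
n(K, O) = 0
v(a) = 0
L(B, U) = -16 - 2*U
L(-321 - 206, v(18))/(-690866) = (-16 - 2*0)/(-690866) = (-16 + 0)*(-1/690866) = -16*(-1/690866) = 8/345433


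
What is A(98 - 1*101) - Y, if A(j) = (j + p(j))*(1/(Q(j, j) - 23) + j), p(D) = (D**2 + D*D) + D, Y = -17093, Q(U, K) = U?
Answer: 221735/13 ≈ 17057.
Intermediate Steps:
p(D) = D + 2*D**2 (p(D) = (D**2 + D**2) + D = 2*D**2 + D = D + 2*D**2)
A(j) = (j + 1/(-23 + j))*(j + j*(1 + 2*j)) (A(j) = (j + j*(1 + 2*j))*(1/(j - 23) + j) = (j + j*(1 + 2*j))*(1/(-23 + j) + j) = (j + j*(1 + 2*j))*(j + 1/(-23 + j)) = (j + 1/(-23 + j))*(j + j*(1 + 2*j)))
A(98 - 1*101) - Y = 2*(98 - 1*101)*(1 + (98 - 1*101)**3 - 22*(98 - 1*101) - 22*(98 - 1*101)**2)/(-23 + (98 - 1*101)) - 1*(-17093) = 2*(98 - 101)*(1 + (98 - 101)**3 - 22*(98 - 101) - 22*(98 - 101)**2)/(-23 + (98 - 101)) + 17093 = 2*(-3)*(1 + (-3)**3 - 22*(-3) - 22*(-3)**2)/(-23 - 3) + 17093 = 2*(-3)*(1 - 27 + 66 - 22*9)/(-26) + 17093 = 2*(-3)*(-1/26)*(1 - 27 + 66 - 198) + 17093 = 2*(-3)*(-1/26)*(-158) + 17093 = -474/13 + 17093 = 221735/13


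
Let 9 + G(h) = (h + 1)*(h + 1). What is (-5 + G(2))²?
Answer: 25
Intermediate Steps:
G(h) = -9 + (1 + h)² (G(h) = -9 + (h + 1)*(h + 1) = -9 + (1 + h)*(1 + h) = -9 + (1 + h)²)
(-5 + G(2))² = (-5 + (-9 + (1 + 2)²))² = (-5 + (-9 + 3²))² = (-5 + (-9 + 9))² = (-5 + 0)² = (-5)² = 25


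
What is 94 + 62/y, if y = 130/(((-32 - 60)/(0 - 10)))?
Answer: 31976/325 ≈ 98.388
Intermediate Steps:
y = 325/23 (y = 130/((-92/(-10))) = 130/((-92*(-⅒))) = 130/(46/5) = 130*(5/46) = 325/23 ≈ 14.130)
94 + 62/y = 94 + 62/(325/23) = 94 + (23/325)*62 = 94 + 1426/325 = 31976/325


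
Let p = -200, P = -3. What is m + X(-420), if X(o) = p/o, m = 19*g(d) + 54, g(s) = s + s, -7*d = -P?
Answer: 802/21 ≈ 38.190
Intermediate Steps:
d = -3/7 (d = -(-1)*(-3)/7 = -⅐*3 = -3/7 ≈ -0.42857)
g(s) = 2*s
m = 264/7 (m = 19*(2*(-3/7)) + 54 = 19*(-6/7) + 54 = -114/7 + 54 = 264/7 ≈ 37.714)
X(o) = -200/o
m + X(-420) = 264/7 - 200/(-420) = 264/7 - 200*(-1/420) = 264/7 + 10/21 = 802/21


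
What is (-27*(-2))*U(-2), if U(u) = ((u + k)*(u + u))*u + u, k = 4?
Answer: 756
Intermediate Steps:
U(u) = u + 2*u²*(4 + u) (U(u) = ((u + 4)*(u + u))*u + u = ((4 + u)*(2*u))*u + u = (2*u*(4 + u))*u + u = 2*u²*(4 + u) + u = u + 2*u²*(4 + u))
(-27*(-2))*U(-2) = (-27*(-2))*(-2*(1 + 2*(-2)² + 8*(-2))) = 54*(-2*(1 + 2*4 - 16)) = 54*(-2*(1 + 8 - 16)) = 54*(-2*(-7)) = 54*14 = 756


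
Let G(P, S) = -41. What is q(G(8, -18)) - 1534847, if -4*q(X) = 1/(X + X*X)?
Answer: -10068596321/6560 ≈ -1.5348e+6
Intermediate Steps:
q(X) = -1/(4*(X + X**2)) (q(X) = -1/(4*(X + X*X)) = -1/(4*(X + X**2)))
q(G(8, -18)) - 1534847 = -1/4/(-41*(1 - 41)) - 1534847 = -1/4*(-1/41)/(-40) - 1534847 = -1/4*(-1/41)*(-1/40) - 1534847 = -1/6560 - 1534847 = -10068596321/6560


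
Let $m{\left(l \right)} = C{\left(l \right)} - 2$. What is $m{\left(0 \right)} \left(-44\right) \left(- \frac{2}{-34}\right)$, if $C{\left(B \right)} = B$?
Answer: $\frac{88}{17} \approx 5.1765$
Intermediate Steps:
$m{\left(l \right)} = -2 + l$ ($m{\left(l \right)} = l - 2 = -2 + l$)
$m{\left(0 \right)} \left(-44\right) \left(- \frac{2}{-34}\right) = \left(-2 + 0\right) \left(-44\right) \left(- \frac{2}{-34}\right) = \left(-2\right) \left(-44\right) \left(\left(-2\right) \left(- \frac{1}{34}\right)\right) = 88 \cdot \frac{1}{17} = \frac{88}{17}$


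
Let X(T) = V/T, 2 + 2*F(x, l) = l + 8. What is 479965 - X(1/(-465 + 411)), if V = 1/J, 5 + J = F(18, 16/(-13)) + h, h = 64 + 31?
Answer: 576438667/1201 ≈ 4.7997e+5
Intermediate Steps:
h = 95
F(x, l) = 3 + l/2 (F(x, l) = -1 + (l + 8)/2 = -1 + (8 + l)/2 = -1 + (4 + l/2) = 3 + l/2)
J = 1201/13 (J = -5 + ((3 + (16/(-13))/2) + 95) = -5 + ((3 + (16*(-1/13))/2) + 95) = -5 + ((3 + (½)*(-16/13)) + 95) = -5 + ((3 - 8/13) + 95) = -5 + (31/13 + 95) = -5 + 1266/13 = 1201/13 ≈ 92.385)
V = 13/1201 (V = 1/(1201/13) = 13/1201 ≈ 0.010824)
X(T) = 13/(1201*T)
479965 - X(1/(-465 + 411)) = 479965 - 13/(1201*(1/(-465 + 411))) = 479965 - 13/(1201*(1/(-54))) = 479965 - 13/(1201*(-1/54)) = 479965 - 13*(-54)/1201 = 479965 - 1*(-702/1201) = 479965 + 702/1201 = 576438667/1201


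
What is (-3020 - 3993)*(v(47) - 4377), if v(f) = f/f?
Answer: 30688888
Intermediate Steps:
v(f) = 1
(-3020 - 3993)*(v(47) - 4377) = (-3020 - 3993)*(1 - 4377) = -7013*(-4376) = 30688888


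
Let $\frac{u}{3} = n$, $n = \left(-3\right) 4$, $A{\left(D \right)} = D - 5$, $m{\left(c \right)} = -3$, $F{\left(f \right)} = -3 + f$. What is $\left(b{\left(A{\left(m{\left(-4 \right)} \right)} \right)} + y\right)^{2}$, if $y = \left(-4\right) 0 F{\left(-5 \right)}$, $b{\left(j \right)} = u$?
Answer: $1296$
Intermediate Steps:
$A{\left(D \right)} = -5 + D$ ($A{\left(D \right)} = D - 5 = -5 + D$)
$n = -12$
$u = -36$ ($u = 3 \left(-12\right) = -36$)
$b{\left(j \right)} = -36$
$y = 0$ ($y = \left(-4\right) 0 \left(-3 - 5\right) = 0 \left(-8\right) = 0$)
$\left(b{\left(A{\left(m{\left(-4 \right)} \right)} \right)} + y\right)^{2} = \left(-36 + 0\right)^{2} = \left(-36\right)^{2} = 1296$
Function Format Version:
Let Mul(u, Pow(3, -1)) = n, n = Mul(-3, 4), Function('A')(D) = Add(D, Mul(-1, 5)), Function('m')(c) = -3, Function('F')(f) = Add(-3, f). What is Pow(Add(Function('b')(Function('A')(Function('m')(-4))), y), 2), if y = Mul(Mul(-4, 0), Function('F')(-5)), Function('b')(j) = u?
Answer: 1296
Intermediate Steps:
Function('A')(D) = Add(-5, D) (Function('A')(D) = Add(D, -5) = Add(-5, D))
n = -12
u = -36 (u = Mul(3, -12) = -36)
Function('b')(j) = -36
y = 0 (y = Mul(Mul(-4, 0), Add(-3, -5)) = Mul(0, -8) = 0)
Pow(Add(Function('b')(Function('A')(Function('m')(-4))), y), 2) = Pow(Add(-36, 0), 2) = Pow(-36, 2) = 1296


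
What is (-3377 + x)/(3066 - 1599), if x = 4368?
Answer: 991/1467 ≈ 0.67553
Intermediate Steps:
(-3377 + x)/(3066 - 1599) = (-3377 + 4368)/(3066 - 1599) = 991/1467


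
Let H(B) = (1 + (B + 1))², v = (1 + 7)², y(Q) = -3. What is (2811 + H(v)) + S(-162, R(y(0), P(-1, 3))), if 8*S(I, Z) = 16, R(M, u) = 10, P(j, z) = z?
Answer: 7169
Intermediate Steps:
v = 64 (v = 8² = 64)
S(I, Z) = 2 (S(I, Z) = (⅛)*16 = 2)
H(B) = (2 + B)² (H(B) = (1 + (1 + B))² = (2 + B)²)
(2811 + H(v)) + S(-162, R(y(0), P(-1, 3))) = (2811 + (2 + 64)²) + 2 = (2811 + 66²) + 2 = (2811 + 4356) + 2 = 7167 + 2 = 7169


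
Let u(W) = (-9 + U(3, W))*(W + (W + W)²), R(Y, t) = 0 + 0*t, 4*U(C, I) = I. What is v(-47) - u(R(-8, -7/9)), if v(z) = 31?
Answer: 31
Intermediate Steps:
U(C, I) = I/4
R(Y, t) = 0 (R(Y, t) = 0 + 0 = 0)
u(W) = (-9 + W/4)*(W + 4*W²) (u(W) = (-9 + W/4)*(W + (W + W)²) = (-9 + W/4)*(W + (2*W)²) = (-9 + W/4)*(W + 4*W²))
v(-47) - u(R(-8, -7/9)) = 31 - 0*(-36 - 143*0 + 4*0²)/4 = 31 - 0*(-36 + 0 + 4*0)/4 = 31 - 0*(-36 + 0 + 0)/4 = 31 - 0*(-36)/4 = 31 - 1*0 = 31 + 0 = 31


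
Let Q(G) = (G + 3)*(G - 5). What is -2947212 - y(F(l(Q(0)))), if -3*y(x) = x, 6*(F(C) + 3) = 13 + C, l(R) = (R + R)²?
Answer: -53048921/18 ≈ -2.9472e+6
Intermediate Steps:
Q(G) = (-5 + G)*(3 + G) (Q(G) = (3 + G)*(-5 + G) = (-5 + G)*(3 + G))
l(R) = 4*R² (l(R) = (2*R)² = 4*R²)
F(C) = -⅚ + C/6 (F(C) = -3 + (13 + C)/6 = -3 + (13/6 + C/6) = -⅚ + C/6)
y(x) = -x/3
-2947212 - y(F(l(Q(0)))) = -2947212 - (-1)*(-⅚ + (4*(-15 + 0² - 2*0)²)/6)/3 = -2947212 - (-1)*(-⅚ + (4*(-15 + 0 + 0)²)/6)/3 = -2947212 - (-1)*(-⅚ + (4*(-15)²)/6)/3 = -2947212 - (-1)*(-⅚ + (4*225)/6)/3 = -2947212 - (-1)*(-⅚ + (⅙)*900)/3 = -2947212 - (-1)*(-⅚ + 150)/3 = -2947212 - (-1)*895/(3*6) = -2947212 - 1*(-895/18) = -2947212 + 895/18 = -53048921/18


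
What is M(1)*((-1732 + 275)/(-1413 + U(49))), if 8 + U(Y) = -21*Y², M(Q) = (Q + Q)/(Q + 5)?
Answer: 1457/155526 ≈ 0.0093682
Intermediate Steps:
M(Q) = 2*Q/(5 + Q) (M(Q) = (2*Q)/(5 + Q) = 2*Q/(5 + Q))
U(Y) = -8 - 21*Y²
M(1)*((-1732 + 275)/(-1413 + U(49))) = (2*1/(5 + 1))*((-1732 + 275)/(-1413 + (-8 - 21*49²))) = (2*1/6)*(-1457/(-1413 + (-8 - 21*2401))) = (2*1*(⅙))*(-1457/(-1413 + (-8 - 50421))) = (-1457/(-1413 - 50429))/3 = (-1457/(-51842))/3 = (-1457*(-1/51842))/3 = (⅓)*(1457/51842) = 1457/155526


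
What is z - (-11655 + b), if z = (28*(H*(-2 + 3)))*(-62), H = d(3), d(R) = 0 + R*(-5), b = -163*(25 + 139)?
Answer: 64427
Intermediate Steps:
b = -26732 (b = -163*164 = -26732)
d(R) = -5*R (d(R) = 0 - 5*R = -5*R)
H = -15 (H = -5*3 = -15)
z = 26040 (z = (28*(-15*(-2 + 3)))*(-62) = (28*(-15*1))*(-62) = (28*(-15))*(-62) = -420*(-62) = 26040)
z - (-11655 + b) = 26040 - (-11655 - 26732) = 26040 - 1*(-38387) = 26040 + 38387 = 64427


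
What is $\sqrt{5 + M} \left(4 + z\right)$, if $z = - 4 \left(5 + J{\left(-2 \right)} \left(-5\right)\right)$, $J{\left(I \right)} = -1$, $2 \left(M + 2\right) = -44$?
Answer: $- 36 i \sqrt{19} \approx - 156.92 i$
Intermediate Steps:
$M = -24$ ($M = -2 + \frac{1}{2} \left(-44\right) = -2 - 22 = -24$)
$z = -40$ ($z = - 4 \left(5 - -5\right) = - 4 \left(5 + 5\right) = \left(-4\right) 10 = -40$)
$\sqrt{5 + M} \left(4 + z\right) = \sqrt{5 - 24} \left(4 - 40\right) = \sqrt{-19} \left(-36\right) = i \sqrt{19} \left(-36\right) = - 36 i \sqrt{19}$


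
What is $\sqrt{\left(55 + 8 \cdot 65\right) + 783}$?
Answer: $\sqrt{1358} \approx 36.851$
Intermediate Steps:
$\sqrt{\left(55 + 8 \cdot 65\right) + 783} = \sqrt{\left(55 + 520\right) + 783} = \sqrt{575 + 783} = \sqrt{1358}$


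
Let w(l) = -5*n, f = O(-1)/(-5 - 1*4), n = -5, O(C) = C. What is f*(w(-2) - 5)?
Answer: 20/9 ≈ 2.2222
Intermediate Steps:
f = ⅑ (f = -1/(-5 - 1*4) = -1/(-5 - 4) = -1/(-9) = -1*(-⅑) = ⅑ ≈ 0.11111)
w(l) = 25 (w(l) = -5*(-5) = 25)
f*(w(-2) - 5) = (25 - 5)/9 = (⅑)*20 = 20/9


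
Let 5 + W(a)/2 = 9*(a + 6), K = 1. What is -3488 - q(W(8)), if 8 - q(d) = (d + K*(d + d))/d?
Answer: -3493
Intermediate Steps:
W(a) = 98 + 18*a (W(a) = -10 + 2*(9*(a + 6)) = -10 + 2*(9*(6 + a)) = -10 + 2*(54 + 9*a) = -10 + (108 + 18*a) = 98 + 18*a)
q(d) = 5 (q(d) = 8 - (d + 1*(d + d))/d = 8 - (d + 1*(2*d))/d = 8 - (d + 2*d)/d = 8 - 3*d/d = 8 - 1*3 = 8 - 3 = 5)
-3488 - q(W(8)) = -3488 - 1*5 = -3488 - 5 = -3493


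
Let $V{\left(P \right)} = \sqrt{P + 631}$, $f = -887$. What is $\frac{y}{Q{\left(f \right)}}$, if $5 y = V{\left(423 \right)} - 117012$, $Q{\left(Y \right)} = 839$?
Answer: $- \frac{117012}{4195} + \frac{\sqrt{1054}}{4195} \approx -27.885$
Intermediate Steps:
$V{\left(P \right)} = \sqrt{631 + P}$
$y = - \frac{117012}{5} + \frac{\sqrt{1054}}{5}$ ($y = \frac{\sqrt{631 + 423} - 117012}{5} = \frac{\sqrt{1054} - 117012}{5} = \frac{-117012 + \sqrt{1054}}{5} = - \frac{117012}{5} + \frac{\sqrt{1054}}{5} \approx -23396.0$)
$\frac{y}{Q{\left(f \right)}} = \frac{- \frac{117012}{5} + \frac{\sqrt{1054}}{5}}{839} = \left(- \frac{117012}{5} + \frac{\sqrt{1054}}{5}\right) \frac{1}{839} = - \frac{117012}{4195} + \frac{\sqrt{1054}}{4195}$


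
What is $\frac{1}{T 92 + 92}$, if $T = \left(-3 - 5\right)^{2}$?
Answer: $\frac{1}{5980} \approx 0.00016722$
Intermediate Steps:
$T = 64$ ($T = \left(-8\right)^{2} = 64$)
$\frac{1}{T 92 + 92} = \frac{1}{64 \cdot 92 + 92} = \frac{1}{5888 + 92} = \frac{1}{5980}$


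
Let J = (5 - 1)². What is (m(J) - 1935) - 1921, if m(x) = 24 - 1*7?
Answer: -3839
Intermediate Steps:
J = 16 (J = 4² = 16)
m(x) = 17 (m(x) = 24 - 7 = 17)
(m(J) - 1935) - 1921 = (17 - 1935) - 1921 = -1918 - 1921 = -3839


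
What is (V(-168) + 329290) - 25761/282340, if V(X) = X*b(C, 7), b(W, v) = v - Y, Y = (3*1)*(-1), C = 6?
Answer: 92497381639/282340 ≈ 3.2761e+5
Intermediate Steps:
Y = -3 (Y = 3*(-1) = -3)
b(W, v) = 3 + v (b(W, v) = v - 1*(-3) = v + 3 = 3 + v)
V(X) = 10*X (V(X) = X*(3 + 7) = X*10 = 10*X)
(V(-168) + 329290) - 25761/282340 = (10*(-168) + 329290) - 25761/282340 = (-1680 + 329290) - 25761*1/282340 = 327610 - 25761/282340 = 92497381639/282340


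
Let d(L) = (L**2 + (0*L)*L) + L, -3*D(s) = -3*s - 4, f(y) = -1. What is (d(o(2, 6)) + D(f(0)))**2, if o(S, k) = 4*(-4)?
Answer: 519841/9 ≈ 57760.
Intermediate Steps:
o(S, k) = -16
D(s) = 4/3 + s (D(s) = -(-3*s - 4)/3 = -(-4 - 3*s)/3 = 4/3 + s)
d(L) = L + L**2 (d(L) = (L**2 + 0*L) + L = (L**2 + 0) + L = L**2 + L = L + L**2)
(d(o(2, 6)) + D(f(0)))**2 = (-16*(1 - 16) + (4/3 - 1))**2 = (-16*(-15) + 1/3)**2 = (240 + 1/3)**2 = (721/3)**2 = 519841/9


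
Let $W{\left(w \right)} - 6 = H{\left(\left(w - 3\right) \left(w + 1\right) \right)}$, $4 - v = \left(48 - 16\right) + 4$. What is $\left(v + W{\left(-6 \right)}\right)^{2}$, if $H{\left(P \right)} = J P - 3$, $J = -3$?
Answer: $26896$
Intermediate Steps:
$v = -32$ ($v = 4 - \left(\left(48 - 16\right) + 4\right) = 4 - \left(32 + 4\right) = 4 - 36 = -32$)
$H{\left(P \right)} = -3 - 3 P$ ($H{\left(P \right)} = - 3 P - 3 = -3 - 3 P$)
$W{\left(w \right)} = 3 - 3 \left(1 + w\right) \left(-3 + w\right)$ ($W{\left(w \right)} = 6 - \left(3 + 3 \left(w - 3\right) \left(w + 1\right)\right) = 6 - \left(3 + 3 \left(-3 + w\right) \left(1 + w\right)\right) = 6 - \left(3 + 3 \left(1 + w\right) \left(-3 + w\right)\right) = 3 - 3 \left(1 + w\right) \left(-3 + w\right)$)
$\left(v + W{\left(-6 \right)}\right)^{2} = \left(-32 + \left(12 - 3 \left(-6\right)^{2} + 6 \left(-6\right)\right)\right)^{2} = \left(-32 - 132\right)^{2} = \left(-164\right)^{2} = 26896$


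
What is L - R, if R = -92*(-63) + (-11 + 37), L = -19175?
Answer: -24997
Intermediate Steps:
R = 5822 (R = 5796 + 26 = 5822)
L - R = -19175 - 1*5822 = -19175 - 5822 = -24997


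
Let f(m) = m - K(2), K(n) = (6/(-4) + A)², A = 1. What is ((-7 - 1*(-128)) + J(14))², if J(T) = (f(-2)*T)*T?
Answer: 102400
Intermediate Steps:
K(n) = ¼ (K(n) = (6/(-4) + 1)² = (6*(-¼) + 1)² = (-3/2 + 1)² = (-½)² = ¼)
f(m) = -¼ + m (f(m) = m - 1*¼ = m - ¼ = -¼ + m)
J(T) = -9*T²/4 (J(T) = ((-¼ - 2)*T)*T = (-9*T/4)*T = -9*T²/4)
((-7 - 1*(-128)) + J(14))² = ((-7 - 1*(-128)) - 9/4*14²)² = ((-7 + 128) - 9/4*196)² = (121 - 441)² = (-320)² = 102400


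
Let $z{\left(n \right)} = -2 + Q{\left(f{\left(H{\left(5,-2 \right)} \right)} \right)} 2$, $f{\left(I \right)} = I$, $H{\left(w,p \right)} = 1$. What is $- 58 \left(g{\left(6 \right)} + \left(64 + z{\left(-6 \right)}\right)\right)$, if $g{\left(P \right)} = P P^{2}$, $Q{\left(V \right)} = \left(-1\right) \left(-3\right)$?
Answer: $-16472$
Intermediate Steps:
$Q{\left(V \right)} = 3$
$z{\left(n \right)} = 4$ ($z{\left(n \right)} = -2 + 3 \cdot 2 = -2 + 6 = 4$)
$g{\left(P \right)} = P^{3}$
$- 58 \left(g{\left(6 \right)} + \left(64 + z{\left(-6 \right)}\right)\right) = - 58 \left(6^{3} + \left(64 + 4\right)\right) = - 58 \left(216 + 68\right) = \left(-58\right) 284 = -16472$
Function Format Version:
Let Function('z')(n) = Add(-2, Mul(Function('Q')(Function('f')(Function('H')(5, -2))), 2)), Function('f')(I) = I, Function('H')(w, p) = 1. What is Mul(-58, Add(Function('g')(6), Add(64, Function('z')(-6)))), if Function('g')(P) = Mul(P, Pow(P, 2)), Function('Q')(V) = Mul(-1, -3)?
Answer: -16472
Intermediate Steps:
Function('Q')(V) = 3
Function('z')(n) = 4 (Function('z')(n) = Add(-2, Mul(3, 2)) = Add(-2, 6) = 4)
Function('g')(P) = Pow(P, 3)
Mul(-58, Add(Function('g')(6), Add(64, Function('z')(-6)))) = Mul(-58, Add(Pow(6, 3), Add(64, 4))) = Mul(-58, Add(216, 68)) = Mul(-58, 284) = -16472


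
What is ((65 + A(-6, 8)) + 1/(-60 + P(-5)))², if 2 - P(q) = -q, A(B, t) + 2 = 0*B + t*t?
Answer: 64000000/3969 ≈ 16125.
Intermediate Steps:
A(B, t) = -2 + t² (A(B, t) = -2 + (0*B + t*t) = -2 + (0 + t²) = -2 + t²)
P(q) = 2 + q (P(q) = 2 - (-1)*q = 2 + q)
((65 + A(-6, 8)) + 1/(-60 + P(-5)))² = ((65 + (-2 + 8²)) + 1/(-60 + (2 - 5)))² = ((65 + (-2 + 64)) + 1/(-60 - 3))² = ((65 + 62) + 1/(-63))² = (127 - 1/63)² = (8000/63)² = 64000000/3969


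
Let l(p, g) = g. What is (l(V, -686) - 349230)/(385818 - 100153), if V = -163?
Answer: -349916/285665 ≈ -1.2249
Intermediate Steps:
(l(V, -686) - 349230)/(385818 - 100153) = (-686 - 349230)/(385818 - 100153) = -349916/285665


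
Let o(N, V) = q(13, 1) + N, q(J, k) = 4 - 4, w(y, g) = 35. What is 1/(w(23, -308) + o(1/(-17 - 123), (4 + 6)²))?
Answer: 140/4899 ≈ 0.028577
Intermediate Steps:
q(J, k) = 0
o(N, V) = N (o(N, V) = 0 + N = N)
1/(w(23, -308) + o(1/(-17 - 123), (4 + 6)²)) = 1/(35 + 1/(-17 - 123)) = 1/(35 + 1/(-140)) = 1/(35 - 1/140) = 1/(4899/140) = 140/4899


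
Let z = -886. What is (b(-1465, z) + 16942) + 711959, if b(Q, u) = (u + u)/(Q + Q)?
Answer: 1067840851/1465 ≈ 7.2890e+5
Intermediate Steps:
b(Q, u) = u/Q (b(Q, u) = (2*u)/((2*Q)) = (2*u)*(1/(2*Q)) = u/Q)
(b(-1465, z) + 16942) + 711959 = (-886/(-1465) + 16942) + 711959 = (-886*(-1/1465) + 16942) + 711959 = (886/1465 + 16942) + 711959 = 24820916/1465 + 711959 = 1067840851/1465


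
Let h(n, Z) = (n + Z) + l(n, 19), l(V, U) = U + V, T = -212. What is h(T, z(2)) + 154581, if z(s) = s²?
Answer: 154180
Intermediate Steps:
h(n, Z) = 19 + Z + 2*n (h(n, Z) = (n + Z) + (19 + n) = (Z + n) + (19 + n) = 19 + Z + 2*n)
h(T, z(2)) + 154581 = (19 + 2² + 2*(-212)) + 154581 = (19 + 4 - 424) + 154581 = -401 + 154581 = 154180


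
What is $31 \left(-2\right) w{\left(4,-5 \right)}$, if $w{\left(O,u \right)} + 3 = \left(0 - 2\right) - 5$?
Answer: $620$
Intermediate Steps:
$w{\left(O,u \right)} = -10$ ($w{\left(O,u \right)} = -3 + \left(\left(0 - 2\right) - 5\right) = -3 - 7 = -10$)
$31 \left(-2\right) w{\left(4,-5 \right)} = 31 \left(-2\right) \left(-10\right) = \left(-62\right) \left(-10\right) = 620$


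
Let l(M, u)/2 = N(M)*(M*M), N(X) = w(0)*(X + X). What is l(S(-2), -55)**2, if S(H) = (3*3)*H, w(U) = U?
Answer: 0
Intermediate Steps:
S(H) = 9*H
N(X) = 0 (N(X) = 0*(X + X) = 0*(2*X) = 0)
l(M, u) = 0 (l(M, u) = 2*(0*(M*M)) = 2*(0*M**2) = 2*0 = 0)
l(S(-2), -55)**2 = 0**2 = 0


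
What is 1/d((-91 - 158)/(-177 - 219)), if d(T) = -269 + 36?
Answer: -1/233 ≈ -0.0042918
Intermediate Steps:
d(T) = -233
1/d((-91 - 158)/(-177 - 219)) = 1/(-233) = -1/233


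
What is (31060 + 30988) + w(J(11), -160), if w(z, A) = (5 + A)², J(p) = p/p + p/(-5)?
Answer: 86073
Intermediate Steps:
J(p) = 1 - p/5 (J(p) = 1 + p*(-⅕) = 1 - p/5)
(31060 + 30988) + w(J(11), -160) = (31060 + 30988) + (5 - 160)² = 62048 + (-155)² = 62048 + 24025 = 86073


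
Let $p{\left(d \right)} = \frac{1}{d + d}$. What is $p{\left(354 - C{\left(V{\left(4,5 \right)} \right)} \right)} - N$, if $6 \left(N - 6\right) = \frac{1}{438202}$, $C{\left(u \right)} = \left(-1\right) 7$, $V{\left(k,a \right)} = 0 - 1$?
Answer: $- \frac{5693558947}{949145532} \approx -5.9986$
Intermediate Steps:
$V{\left(k,a \right)} = -1$ ($V{\left(k,a \right)} = 0 - 1 = -1$)
$C{\left(u \right)} = -7$
$p{\left(d \right)} = \frac{1}{2 d}$
$N = \frac{15775273}{2629212}$ ($N = 6 + \frac{1}{6 \cdot 438202} = 6 + \frac{1}{6} \cdot \frac{1}{438202} = 6 + \frac{1}{2629212} = \frac{15775273}{2629212} \approx 6.0$)
$p{\left(354 - C{\left(V{\left(4,5 \right)} \right)} \right)} - N = \frac{1}{2 \left(354 - -7\right)} - \frac{15775273}{2629212} = \frac{1}{2 \left(354 + 7\right)} - \frac{15775273}{2629212} = \frac{1}{2 \cdot 361} - \frac{15775273}{2629212} = \frac{1}{2} \cdot \frac{1}{361} - \frac{15775273}{2629212} = \frac{1}{722} - \frac{15775273}{2629212} = - \frac{5693558947}{949145532}$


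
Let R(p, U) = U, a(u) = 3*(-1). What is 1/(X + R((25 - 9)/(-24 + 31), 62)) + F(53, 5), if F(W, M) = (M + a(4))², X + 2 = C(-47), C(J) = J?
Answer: 53/13 ≈ 4.0769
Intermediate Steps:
a(u) = -3
X = -49 (X = -2 - 47 = -49)
F(W, M) = (-3 + M)² (F(W, M) = (M - 3)² = (-3 + M)²)
1/(X + R((25 - 9)/(-24 + 31), 62)) + F(53, 5) = 1/(-49 + 62) + (-3 + 5)² = 1/13 + 2² = 1/13 + 4 = 53/13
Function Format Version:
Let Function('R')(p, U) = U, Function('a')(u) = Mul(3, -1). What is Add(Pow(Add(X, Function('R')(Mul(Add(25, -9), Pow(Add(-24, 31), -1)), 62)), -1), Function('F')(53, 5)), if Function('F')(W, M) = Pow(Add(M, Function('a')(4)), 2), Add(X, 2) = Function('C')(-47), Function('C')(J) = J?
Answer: Rational(53, 13) ≈ 4.0769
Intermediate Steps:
Function('a')(u) = -3
X = -49 (X = Add(-2, -47) = -49)
Function('F')(W, M) = Pow(Add(-3, M), 2) (Function('F')(W, M) = Pow(Add(M, -3), 2) = Pow(Add(-3, M), 2))
Add(Pow(Add(X, Function('R')(Mul(Add(25, -9), Pow(Add(-24, 31), -1)), 62)), -1), Function('F')(53, 5)) = Add(Pow(Add(-49, 62), -1), Pow(Add(-3, 5), 2)) = Add(Pow(13, -1), Pow(2, 2)) = Add(Rational(1, 13), 4) = Rational(53, 13)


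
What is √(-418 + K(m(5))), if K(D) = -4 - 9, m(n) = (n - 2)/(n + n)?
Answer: I*√431 ≈ 20.761*I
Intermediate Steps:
m(n) = (-2 + n)/(2*n) (m(n) = (-2 + n)/((2*n)) = (-2 + n)*(1/(2*n)) = (-2 + n)/(2*n))
K(D) = -13
√(-418 + K(m(5))) = √(-418 - 13) = √(-431) = I*√431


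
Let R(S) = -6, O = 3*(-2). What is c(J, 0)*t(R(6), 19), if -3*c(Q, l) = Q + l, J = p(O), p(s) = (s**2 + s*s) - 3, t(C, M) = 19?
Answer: -437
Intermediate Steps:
O = -6
p(s) = -3 + 2*s**2 (p(s) = (s**2 + s**2) - 3 = 2*s**2 - 3 = -3 + 2*s**2)
J = 69 (J = -3 + 2*(-6)**2 = -3 + 2*36 = -3 + 72 = 69)
c(Q, l) = -Q/3 - l/3 (c(Q, l) = -(Q + l)/3 = -Q/3 - l/3)
c(J, 0)*t(R(6), 19) = (-1/3*69 - 1/3*0)*19 = (-23 + 0)*19 = -23*19 = -437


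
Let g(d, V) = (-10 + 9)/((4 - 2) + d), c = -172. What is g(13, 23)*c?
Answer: 172/15 ≈ 11.467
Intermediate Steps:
g(d, V) = -1/(2 + d)
g(13, 23)*c = -1/(2 + 13)*(-172) = -1/15*(-172) = 172/15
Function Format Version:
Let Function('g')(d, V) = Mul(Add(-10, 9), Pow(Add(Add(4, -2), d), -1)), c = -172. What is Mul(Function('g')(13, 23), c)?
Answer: Rational(172, 15) ≈ 11.467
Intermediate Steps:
Function('g')(d, V) = Mul(-1, Pow(Add(2, d), -1))
Mul(Function('g')(13, 23), c) = Mul(Mul(-1, Pow(Add(2, 13), -1)), -172) = Mul(Mul(-1, Pow(15, -1)), -172) = Mul(Mul(-1, Rational(1, 15)), -172) = Mul(Rational(-1, 15), -172) = Rational(172, 15)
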